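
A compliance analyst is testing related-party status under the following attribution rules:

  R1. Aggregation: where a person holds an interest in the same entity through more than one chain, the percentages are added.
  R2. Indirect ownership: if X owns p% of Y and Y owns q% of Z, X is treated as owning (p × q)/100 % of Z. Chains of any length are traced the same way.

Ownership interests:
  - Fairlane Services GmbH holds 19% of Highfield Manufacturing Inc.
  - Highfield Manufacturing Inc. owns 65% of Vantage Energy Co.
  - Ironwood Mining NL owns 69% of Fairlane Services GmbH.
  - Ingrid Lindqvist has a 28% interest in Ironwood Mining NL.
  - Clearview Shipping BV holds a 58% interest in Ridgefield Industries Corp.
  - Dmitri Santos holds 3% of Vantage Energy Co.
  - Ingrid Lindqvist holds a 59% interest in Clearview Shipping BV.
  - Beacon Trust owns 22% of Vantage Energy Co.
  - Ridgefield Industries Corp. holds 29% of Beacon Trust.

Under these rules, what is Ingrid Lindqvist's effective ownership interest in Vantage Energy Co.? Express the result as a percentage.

4.569256%

Chain via Ironwood Mining NL → Fairlane Services GmbH → Highfield Manufacturing Inc. (R2): 28% × 69% × 19% × 65% = 2.38602% of Vantage Energy Co.
Chain via Clearview Shipping BV → Ridgefield Industries Corp. → Beacon Trust (R2): 59% × 58% × 29% × 22% = 2.183236% of Vantage Energy Co.
Aggregating (R1): 2.38602% + 2.183236% = 4.569256%.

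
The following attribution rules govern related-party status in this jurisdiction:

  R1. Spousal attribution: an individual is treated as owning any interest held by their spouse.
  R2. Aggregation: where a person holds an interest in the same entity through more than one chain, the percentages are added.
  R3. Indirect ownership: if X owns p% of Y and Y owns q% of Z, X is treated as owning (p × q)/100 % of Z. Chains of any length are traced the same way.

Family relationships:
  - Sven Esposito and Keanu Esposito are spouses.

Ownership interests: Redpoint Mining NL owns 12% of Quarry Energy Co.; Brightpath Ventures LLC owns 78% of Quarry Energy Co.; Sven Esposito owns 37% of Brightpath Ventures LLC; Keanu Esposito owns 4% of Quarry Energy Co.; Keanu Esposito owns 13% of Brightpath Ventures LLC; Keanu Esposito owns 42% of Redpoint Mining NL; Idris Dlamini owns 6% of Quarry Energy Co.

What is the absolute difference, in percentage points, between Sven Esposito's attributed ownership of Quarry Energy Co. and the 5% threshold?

By spousal attribution (R1), Sven Esposito is treated as also owning Keanu Esposito's interest in Brightpath Ventures LLC, giving 37% + 13% = 50%.
By spousal attribution (R1), Sven Esposito is treated as owning Keanu Esposito's 42% interest in Redpoint Mining NL.
By spousal attribution (R1), Sven Esposito is treated as owning Keanu Esposito's 4% interest in Quarry Energy Co.
Chain via Brightpath Ventures LLC (R3): 50% × 78% = 39% of Quarry Energy Co.
Chain via Redpoint Mining NL (R3): 42% × 12% = 5.04% of Quarry Energy Co.
Direct interest in Quarry Energy Co: 4%.
Aggregating (R2): 39% + 5.04% + 4% = 48.04%.
48.04% exceeds the 5% threshold by 43.04 percentage points.

43.04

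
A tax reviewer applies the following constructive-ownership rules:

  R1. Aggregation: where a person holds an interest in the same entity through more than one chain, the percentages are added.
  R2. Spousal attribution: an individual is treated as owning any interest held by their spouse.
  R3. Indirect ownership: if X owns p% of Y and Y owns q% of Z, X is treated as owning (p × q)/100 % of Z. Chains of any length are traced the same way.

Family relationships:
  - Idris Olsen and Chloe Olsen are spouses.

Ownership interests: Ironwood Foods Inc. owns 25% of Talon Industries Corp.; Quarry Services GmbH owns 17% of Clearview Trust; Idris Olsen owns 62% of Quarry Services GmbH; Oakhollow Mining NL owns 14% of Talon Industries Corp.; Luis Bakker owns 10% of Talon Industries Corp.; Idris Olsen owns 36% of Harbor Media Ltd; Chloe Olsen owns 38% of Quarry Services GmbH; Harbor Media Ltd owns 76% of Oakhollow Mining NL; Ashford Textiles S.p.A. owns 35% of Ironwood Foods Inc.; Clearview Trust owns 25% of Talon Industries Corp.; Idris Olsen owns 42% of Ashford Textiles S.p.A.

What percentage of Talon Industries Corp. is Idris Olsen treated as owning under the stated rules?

11.7554%

By spousal attribution (R2), Idris Olsen is treated as also owning Chloe Olsen's interest in Quarry Services GmbH, giving 62% + 38% = 100%.
Chain via Ashford Textiles S.p.A. → Ironwood Foods Inc. (R3): 42% × 35% × 25% = 3.675% of Talon Industries Corp.
Chain via Harbor Media Ltd → Oakhollow Mining NL (R3): 36% × 76% × 14% = 3.8304% of Talon Industries Corp.
Chain via Quarry Services GmbH → Clearview Trust (R3): 100% × 17% × 25% = 4.25% of Talon Industries Corp.
Aggregating (R1): 3.675% + 3.8304% + 4.25% = 11.7554%.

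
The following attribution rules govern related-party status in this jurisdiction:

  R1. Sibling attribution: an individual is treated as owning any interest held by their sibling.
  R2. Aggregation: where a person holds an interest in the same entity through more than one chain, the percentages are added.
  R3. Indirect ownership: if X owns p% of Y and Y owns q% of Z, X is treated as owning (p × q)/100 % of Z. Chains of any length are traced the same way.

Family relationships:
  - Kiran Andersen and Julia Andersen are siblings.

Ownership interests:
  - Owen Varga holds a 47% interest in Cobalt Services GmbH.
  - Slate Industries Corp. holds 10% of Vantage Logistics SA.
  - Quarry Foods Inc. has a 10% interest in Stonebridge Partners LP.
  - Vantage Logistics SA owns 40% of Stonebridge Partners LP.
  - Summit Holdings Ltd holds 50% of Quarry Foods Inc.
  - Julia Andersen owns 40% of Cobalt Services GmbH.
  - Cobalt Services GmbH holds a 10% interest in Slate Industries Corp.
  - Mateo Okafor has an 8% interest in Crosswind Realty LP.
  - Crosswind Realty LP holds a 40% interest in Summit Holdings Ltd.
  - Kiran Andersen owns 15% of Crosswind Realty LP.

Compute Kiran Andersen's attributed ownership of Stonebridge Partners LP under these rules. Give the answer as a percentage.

0.46%

By sibling attribution (R1), Kiran Andersen is treated as owning Julia Andersen's 40% interest in Cobalt Services GmbH.
Chain via Crosswind Realty LP → Summit Holdings Ltd → Quarry Foods Inc. (R3): 15% × 40% × 50% × 10% = 0.3% of Stonebridge Partners LP.
Chain via Cobalt Services GmbH → Slate Industries Corp. → Vantage Logistics SA (R3): 40% × 10% × 10% × 40% = 0.16% of Stonebridge Partners LP.
Aggregating (R2): 0.3% + 0.16% = 0.46%.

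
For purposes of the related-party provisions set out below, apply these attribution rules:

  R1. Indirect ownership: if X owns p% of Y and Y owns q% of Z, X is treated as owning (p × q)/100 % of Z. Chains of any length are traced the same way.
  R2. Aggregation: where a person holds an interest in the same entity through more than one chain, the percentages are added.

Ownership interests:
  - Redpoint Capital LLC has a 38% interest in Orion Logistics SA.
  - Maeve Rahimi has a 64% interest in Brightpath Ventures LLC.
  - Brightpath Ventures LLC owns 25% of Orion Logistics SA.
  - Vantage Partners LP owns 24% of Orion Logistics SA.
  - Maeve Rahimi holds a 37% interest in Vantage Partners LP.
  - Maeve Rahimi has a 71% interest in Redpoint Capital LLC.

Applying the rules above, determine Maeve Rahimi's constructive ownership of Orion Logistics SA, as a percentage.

Chain via Redpoint Capital LLC (R1): 71% × 38% = 26.98% of Orion Logistics SA.
Chain via Brightpath Ventures LLC (R1): 64% × 25% = 16% of Orion Logistics SA.
Chain via Vantage Partners LP (R1): 37% × 24% = 8.88% of Orion Logistics SA.
Aggregating (R2): 26.98% + 16% + 8.88% = 51.86%.

51.86%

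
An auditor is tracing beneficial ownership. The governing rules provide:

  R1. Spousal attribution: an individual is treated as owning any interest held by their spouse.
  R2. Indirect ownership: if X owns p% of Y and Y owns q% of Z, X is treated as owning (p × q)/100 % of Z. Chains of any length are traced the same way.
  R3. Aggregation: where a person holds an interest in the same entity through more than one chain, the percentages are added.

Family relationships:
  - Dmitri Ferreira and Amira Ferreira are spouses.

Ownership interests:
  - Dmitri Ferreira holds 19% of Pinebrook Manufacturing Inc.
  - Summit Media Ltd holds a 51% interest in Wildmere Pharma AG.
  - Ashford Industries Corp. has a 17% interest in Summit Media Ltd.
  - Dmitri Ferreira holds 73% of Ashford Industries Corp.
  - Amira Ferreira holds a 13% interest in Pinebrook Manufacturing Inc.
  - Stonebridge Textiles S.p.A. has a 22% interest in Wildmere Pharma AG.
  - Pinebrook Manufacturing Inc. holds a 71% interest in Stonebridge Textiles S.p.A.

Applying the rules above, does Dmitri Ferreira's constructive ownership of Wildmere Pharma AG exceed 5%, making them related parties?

Yes

By spousal attribution (R1), Dmitri Ferreira is treated as also owning Amira Ferreira's interest in Pinebrook Manufacturing Inc, giving 19% + 13% = 32%.
Chain via Pinebrook Manufacturing Inc. → Stonebridge Textiles S.p.A. (R2): 32% × 71% × 22% = 4.9984% of Wildmere Pharma AG.
Chain via Ashford Industries Corp. → Summit Media Ltd (R2): 73% × 17% × 51% = 6.3291% of Wildmere Pharma AG.
Aggregating (R3): 4.9984% + 6.3291% = 11.3275%.
11.3275% exceeds the 5% threshold, so Dmitri is a related party to Wildmere Pharma AG.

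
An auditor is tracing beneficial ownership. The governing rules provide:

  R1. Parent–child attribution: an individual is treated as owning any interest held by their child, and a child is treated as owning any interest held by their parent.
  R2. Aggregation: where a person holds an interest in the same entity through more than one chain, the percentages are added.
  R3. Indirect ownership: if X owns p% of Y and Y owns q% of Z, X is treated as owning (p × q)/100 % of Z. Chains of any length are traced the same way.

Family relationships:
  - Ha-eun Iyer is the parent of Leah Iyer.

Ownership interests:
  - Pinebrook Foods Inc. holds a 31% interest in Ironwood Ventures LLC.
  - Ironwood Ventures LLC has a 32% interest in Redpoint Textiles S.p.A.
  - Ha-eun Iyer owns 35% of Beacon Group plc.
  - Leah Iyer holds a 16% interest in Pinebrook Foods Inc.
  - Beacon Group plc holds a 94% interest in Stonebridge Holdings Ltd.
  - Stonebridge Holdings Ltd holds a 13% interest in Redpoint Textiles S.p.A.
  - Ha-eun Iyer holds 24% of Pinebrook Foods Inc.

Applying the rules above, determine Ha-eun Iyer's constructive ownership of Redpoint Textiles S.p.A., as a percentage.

By parent–child attribution (R1), Ha-eun Iyer is treated as also owning Leah Iyer's interest in Pinebrook Foods Inc, giving 24% + 16% = 40%.
Chain via Beacon Group plc → Stonebridge Holdings Ltd (R3): 35% × 94% × 13% = 4.277% of Redpoint Textiles S.p.A.
Chain via Pinebrook Foods Inc. → Ironwood Ventures LLC (R3): 40% × 31% × 32% = 3.968% of Redpoint Textiles S.p.A.
Aggregating (R2): 4.277% + 3.968% = 8.245%.

8.245%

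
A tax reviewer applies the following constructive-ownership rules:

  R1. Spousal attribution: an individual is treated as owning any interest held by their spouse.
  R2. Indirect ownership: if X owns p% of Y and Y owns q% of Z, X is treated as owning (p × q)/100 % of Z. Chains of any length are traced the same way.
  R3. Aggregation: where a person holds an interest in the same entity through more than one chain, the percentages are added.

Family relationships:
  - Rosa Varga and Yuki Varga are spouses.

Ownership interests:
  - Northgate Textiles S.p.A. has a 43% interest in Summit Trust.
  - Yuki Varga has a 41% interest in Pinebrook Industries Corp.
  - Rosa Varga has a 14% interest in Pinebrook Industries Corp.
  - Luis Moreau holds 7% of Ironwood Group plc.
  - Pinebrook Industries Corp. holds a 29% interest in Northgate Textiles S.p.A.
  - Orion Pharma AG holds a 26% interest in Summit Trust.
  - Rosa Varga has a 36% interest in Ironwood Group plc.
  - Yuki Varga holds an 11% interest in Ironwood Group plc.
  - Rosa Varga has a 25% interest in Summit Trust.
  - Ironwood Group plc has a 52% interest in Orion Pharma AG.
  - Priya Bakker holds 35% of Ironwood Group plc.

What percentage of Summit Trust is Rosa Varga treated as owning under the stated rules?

By spousal attribution (R1), Rosa Varga is treated as also owning Yuki Varga's interest in Pinebrook Industries Corp, giving 14% + 41% = 55%.
By spousal attribution (R1), Rosa Varga is treated as also owning Yuki Varga's interest in Ironwood Group plc, giving 36% + 11% = 47%.
Chain via Pinebrook Industries Corp. → Northgate Textiles S.p.A. (R2): 55% × 29% × 43% = 6.8585% of Summit Trust.
Chain via Ironwood Group plc → Orion Pharma AG (R2): 47% × 52% × 26% = 6.3544% of Summit Trust.
Direct interest in Summit Trust: 25%.
Aggregating (R3): 6.8585% + 6.3544% + 25% = 38.2129%.

38.2129%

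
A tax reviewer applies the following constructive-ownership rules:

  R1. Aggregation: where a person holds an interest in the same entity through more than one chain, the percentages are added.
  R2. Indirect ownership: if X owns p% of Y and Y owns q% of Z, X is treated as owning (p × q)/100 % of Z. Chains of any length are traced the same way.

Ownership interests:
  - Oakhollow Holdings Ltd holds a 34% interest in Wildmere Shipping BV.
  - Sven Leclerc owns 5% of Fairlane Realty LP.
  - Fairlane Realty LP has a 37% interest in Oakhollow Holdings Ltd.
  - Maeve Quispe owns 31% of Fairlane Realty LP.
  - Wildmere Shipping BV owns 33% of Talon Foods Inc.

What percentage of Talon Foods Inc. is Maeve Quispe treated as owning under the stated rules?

1.286934%

Chain via Fairlane Realty LP → Oakhollow Holdings Ltd → Wildmere Shipping BV (R2): 31% × 37% × 34% × 33% = 1.286934% of Talon Foods Inc.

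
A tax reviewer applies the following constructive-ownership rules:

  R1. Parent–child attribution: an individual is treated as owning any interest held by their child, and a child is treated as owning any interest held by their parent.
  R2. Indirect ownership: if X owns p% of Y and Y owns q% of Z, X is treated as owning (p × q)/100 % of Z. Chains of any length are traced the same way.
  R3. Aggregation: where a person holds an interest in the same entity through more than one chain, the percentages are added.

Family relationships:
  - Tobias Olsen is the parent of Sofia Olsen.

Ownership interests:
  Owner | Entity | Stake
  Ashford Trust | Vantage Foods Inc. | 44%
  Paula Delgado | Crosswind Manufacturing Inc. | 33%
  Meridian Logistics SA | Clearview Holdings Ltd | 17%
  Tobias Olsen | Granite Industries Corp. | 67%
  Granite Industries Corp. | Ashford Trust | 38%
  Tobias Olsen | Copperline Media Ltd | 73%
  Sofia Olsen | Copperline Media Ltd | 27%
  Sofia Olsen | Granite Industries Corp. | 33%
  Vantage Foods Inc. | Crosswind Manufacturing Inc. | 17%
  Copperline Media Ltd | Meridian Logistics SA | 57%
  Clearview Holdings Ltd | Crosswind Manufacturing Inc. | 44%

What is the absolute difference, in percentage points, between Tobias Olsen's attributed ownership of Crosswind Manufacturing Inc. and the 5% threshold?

By parent–child attribution (R1), Tobias Olsen is treated as also owning Sofia Olsen's interest in Granite Industries Corp, giving 67% + 33% = 100%.
By parent–child attribution (R1), Tobias Olsen is treated as also owning Sofia Olsen's interest in Copperline Media Ltd, giving 73% + 27% = 100%.
Chain via Granite Industries Corp. → Ashford Trust → Vantage Foods Inc. (R2): 100% × 38% × 44% × 17% = 2.8424% of Crosswind Manufacturing Inc.
Chain via Copperline Media Ltd → Meridian Logistics SA → Clearview Holdings Ltd (R2): 100% × 57% × 17% × 44% = 4.2636% of Crosswind Manufacturing Inc.
Aggregating (R3): 2.8424% + 4.2636% = 7.106%.
7.106% exceeds the 5% threshold by 2.106 percentage points.

2.106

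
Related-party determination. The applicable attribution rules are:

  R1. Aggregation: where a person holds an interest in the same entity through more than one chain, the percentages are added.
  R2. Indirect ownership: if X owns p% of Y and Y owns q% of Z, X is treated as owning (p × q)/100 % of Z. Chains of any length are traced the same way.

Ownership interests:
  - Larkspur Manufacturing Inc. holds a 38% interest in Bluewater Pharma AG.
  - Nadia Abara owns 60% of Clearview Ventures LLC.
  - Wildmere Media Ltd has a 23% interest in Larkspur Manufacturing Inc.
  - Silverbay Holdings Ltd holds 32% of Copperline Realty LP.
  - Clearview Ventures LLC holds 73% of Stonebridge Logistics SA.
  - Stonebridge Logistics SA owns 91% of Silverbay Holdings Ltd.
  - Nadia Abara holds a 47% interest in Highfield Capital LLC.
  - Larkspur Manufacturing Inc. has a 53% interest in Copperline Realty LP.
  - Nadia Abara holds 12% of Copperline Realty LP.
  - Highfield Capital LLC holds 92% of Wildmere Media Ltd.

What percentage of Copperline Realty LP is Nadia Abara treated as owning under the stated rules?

Chain via Highfield Capital LLC → Wildmere Media Ltd → Larkspur Manufacturing Inc. (R2): 47% × 92% × 23% × 53% = 5.270956% of Copperline Realty LP.
Chain via Clearview Ventures LLC → Stonebridge Logistics SA → Silverbay Holdings Ltd (R2): 60% × 73% × 91% × 32% = 12.75456% of Copperline Realty LP.
Direct interest in Copperline Realty LP: 12%.
Aggregating (R1): 5.270956% + 12.75456% + 12% = 30.025516%.

30.025516%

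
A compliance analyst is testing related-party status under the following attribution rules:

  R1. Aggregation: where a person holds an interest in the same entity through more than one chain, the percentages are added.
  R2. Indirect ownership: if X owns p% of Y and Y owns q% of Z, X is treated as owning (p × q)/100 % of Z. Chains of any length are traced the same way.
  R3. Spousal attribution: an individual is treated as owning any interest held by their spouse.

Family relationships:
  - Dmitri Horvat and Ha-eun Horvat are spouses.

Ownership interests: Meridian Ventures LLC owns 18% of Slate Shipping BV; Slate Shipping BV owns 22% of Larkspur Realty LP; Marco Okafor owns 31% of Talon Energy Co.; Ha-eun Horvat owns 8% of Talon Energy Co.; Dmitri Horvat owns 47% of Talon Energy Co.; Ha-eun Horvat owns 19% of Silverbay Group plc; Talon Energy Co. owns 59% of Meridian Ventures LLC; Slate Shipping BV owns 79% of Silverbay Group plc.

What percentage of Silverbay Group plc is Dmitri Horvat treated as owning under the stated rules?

23.61439%

By spousal attribution (R3), Dmitri Horvat is treated as also owning Ha-eun Horvat's interest in Talon Energy Co, giving 47% + 8% = 55%.
By spousal attribution (R3), Dmitri Horvat is treated as owning Ha-eun Horvat's 19% interest in Silverbay Group plc.
Chain via Talon Energy Co. → Meridian Ventures LLC → Slate Shipping BV (R2): 55% × 59% × 18% × 79% = 4.61439% of Silverbay Group plc.
Direct interest in Silverbay Group plc: 19%.
Aggregating (R1): 4.61439% + 19% = 23.61439%.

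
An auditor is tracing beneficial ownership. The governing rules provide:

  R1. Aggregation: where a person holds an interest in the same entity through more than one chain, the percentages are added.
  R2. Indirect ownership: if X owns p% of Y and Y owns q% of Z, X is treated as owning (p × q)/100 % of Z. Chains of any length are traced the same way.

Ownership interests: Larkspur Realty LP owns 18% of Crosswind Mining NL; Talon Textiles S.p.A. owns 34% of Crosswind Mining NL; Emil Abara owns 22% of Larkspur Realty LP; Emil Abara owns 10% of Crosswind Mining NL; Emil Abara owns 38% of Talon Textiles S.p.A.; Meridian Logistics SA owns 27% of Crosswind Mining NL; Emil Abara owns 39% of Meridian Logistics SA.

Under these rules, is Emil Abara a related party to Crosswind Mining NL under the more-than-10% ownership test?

Chain via Larkspur Realty LP (R2): 22% × 18% = 3.96% of Crosswind Mining NL.
Chain via Meridian Logistics SA (R2): 39% × 27% = 10.53% of Crosswind Mining NL.
Chain via Talon Textiles S.p.A. (R2): 38% × 34% = 12.92% of Crosswind Mining NL.
Direct interest in Crosswind Mining NL: 10%.
Aggregating (R1): 3.96% + 10.53% + 12.92% + 10% = 37.41%.
37.41% exceeds the 10% threshold, so Emil is a related party to Crosswind Mining NL.

Yes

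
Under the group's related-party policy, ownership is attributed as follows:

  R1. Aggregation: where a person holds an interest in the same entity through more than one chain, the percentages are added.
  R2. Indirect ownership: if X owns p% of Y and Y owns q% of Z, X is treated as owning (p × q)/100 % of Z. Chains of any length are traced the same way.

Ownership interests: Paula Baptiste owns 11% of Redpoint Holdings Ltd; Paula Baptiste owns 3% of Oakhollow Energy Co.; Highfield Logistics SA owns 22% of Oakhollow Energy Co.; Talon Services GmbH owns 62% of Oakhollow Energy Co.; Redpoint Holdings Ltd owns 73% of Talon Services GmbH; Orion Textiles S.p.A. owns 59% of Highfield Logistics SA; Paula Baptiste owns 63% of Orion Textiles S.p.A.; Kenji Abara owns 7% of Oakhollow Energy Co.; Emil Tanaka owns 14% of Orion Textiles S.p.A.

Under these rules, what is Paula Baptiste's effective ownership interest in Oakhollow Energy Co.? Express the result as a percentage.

16.156%

Chain via Redpoint Holdings Ltd → Talon Services GmbH (R2): 11% × 73% × 62% = 4.9786% of Oakhollow Energy Co.
Chain via Orion Textiles S.p.A. → Highfield Logistics SA (R2): 63% × 59% × 22% = 8.1774% of Oakhollow Energy Co.
Direct interest in Oakhollow Energy Co: 3%.
Aggregating (R1): 4.9786% + 8.1774% + 3% = 16.156%.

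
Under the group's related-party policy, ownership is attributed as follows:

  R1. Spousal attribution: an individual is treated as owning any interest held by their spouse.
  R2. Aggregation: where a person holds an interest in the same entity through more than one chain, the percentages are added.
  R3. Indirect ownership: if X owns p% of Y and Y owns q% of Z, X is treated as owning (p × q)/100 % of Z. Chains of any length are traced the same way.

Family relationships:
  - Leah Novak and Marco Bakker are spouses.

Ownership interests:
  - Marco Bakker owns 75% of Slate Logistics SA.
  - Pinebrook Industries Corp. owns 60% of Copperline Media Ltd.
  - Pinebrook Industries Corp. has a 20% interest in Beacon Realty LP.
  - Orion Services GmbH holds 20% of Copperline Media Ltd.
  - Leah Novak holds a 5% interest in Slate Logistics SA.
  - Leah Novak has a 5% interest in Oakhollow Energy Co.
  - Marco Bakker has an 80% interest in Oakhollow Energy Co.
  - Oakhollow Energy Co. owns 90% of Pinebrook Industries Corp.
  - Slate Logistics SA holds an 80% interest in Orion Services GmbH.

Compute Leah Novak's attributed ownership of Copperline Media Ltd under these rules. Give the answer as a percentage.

By spousal attribution (R1), Leah Novak is treated as also owning Marco Bakker's interest in Slate Logistics SA, giving 5% + 75% = 80%.
By spousal attribution (R1), Leah Novak is treated as also owning Marco Bakker's interest in Oakhollow Energy Co, giving 5% + 80% = 85%.
Chain via Slate Logistics SA → Orion Services GmbH (R3): 80% × 80% × 20% = 12.8% of Copperline Media Ltd.
Chain via Oakhollow Energy Co. → Pinebrook Industries Corp. (R3): 85% × 90% × 60% = 45.9% of Copperline Media Ltd.
Aggregating (R2): 12.8% + 45.9% = 58.7%.

58.7%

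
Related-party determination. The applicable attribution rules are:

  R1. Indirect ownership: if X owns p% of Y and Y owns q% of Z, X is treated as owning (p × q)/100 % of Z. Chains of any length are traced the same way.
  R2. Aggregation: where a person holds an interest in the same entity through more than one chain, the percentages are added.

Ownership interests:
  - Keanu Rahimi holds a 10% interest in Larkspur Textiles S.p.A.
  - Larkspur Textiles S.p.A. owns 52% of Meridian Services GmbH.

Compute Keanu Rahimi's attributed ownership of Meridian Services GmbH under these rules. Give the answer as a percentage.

5.2%

Chain via Larkspur Textiles S.p.A. (R1): 10% × 52% = 5.2% of Meridian Services GmbH.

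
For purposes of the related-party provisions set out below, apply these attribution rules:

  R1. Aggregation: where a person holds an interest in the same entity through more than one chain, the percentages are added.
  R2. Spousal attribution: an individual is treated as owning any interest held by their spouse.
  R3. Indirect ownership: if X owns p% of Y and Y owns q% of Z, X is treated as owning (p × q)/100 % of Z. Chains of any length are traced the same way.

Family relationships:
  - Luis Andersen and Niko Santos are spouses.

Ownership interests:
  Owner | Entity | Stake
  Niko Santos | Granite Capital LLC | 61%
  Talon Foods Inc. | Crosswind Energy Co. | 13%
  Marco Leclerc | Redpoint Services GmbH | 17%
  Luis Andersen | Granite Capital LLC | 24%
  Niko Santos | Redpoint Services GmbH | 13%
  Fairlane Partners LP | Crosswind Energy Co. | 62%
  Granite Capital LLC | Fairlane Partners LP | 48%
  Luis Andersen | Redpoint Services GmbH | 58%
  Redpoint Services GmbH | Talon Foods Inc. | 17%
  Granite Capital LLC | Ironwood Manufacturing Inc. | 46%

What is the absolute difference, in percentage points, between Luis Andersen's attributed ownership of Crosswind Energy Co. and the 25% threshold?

1.8651

By spousal attribution (R2), Luis Andersen is treated as also owning Niko Santos's interest in Redpoint Services GmbH, giving 58% + 13% = 71%.
By spousal attribution (R2), Luis Andersen is treated as also owning Niko Santos's interest in Granite Capital LLC, giving 24% + 61% = 85%.
Chain via Redpoint Services GmbH → Talon Foods Inc. (R3): 71% × 17% × 13% = 1.5691% of Crosswind Energy Co.
Chain via Granite Capital LLC → Fairlane Partners LP (R3): 85% × 48% × 62% = 25.296% of Crosswind Energy Co.
Aggregating (R1): 1.5691% + 25.296% = 26.8651%.
26.8651% exceeds the 25% threshold by 1.8651 percentage points.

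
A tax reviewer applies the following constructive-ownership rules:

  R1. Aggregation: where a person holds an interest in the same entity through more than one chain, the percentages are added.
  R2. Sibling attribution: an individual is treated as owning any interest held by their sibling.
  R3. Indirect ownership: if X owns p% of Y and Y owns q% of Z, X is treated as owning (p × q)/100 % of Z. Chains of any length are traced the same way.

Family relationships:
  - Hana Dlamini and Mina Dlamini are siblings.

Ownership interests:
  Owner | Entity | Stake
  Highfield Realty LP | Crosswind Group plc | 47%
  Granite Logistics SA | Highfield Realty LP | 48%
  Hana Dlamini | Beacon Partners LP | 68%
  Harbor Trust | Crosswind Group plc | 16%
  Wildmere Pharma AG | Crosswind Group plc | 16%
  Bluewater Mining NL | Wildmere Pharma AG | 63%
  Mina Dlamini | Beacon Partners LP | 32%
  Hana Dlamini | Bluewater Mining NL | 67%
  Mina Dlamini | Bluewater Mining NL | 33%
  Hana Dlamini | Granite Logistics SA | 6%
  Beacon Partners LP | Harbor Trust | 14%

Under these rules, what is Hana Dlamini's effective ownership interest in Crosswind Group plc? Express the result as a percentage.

13.6736%

By sibling attribution (R2), Hana Dlamini is treated as also owning Mina Dlamini's interest in Beacon Partners LP, giving 68% + 32% = 100%.
By sibling attribution (R2), Hana Dlamini is treated as also owning Mina Dlamini's interest in Bluewater Mining NL, giving 67% + 33% = 100%.
Chain via Beacon Partners LP → Harbor Trust (R3): 100% × 14% × 16% = 2.24% of Crosswind Group plc.
Chain via Bluewater Mining NL → Wildmere Pharma AG (R3): 100% × 63% × 16% = 10.08% of Crosswind Group plc.
Chain via Granite Logistics SA → Highfield Realty LP (R3): 6% × 48% × 47% = 1.3536% of Crosswind Group plc.
Aggregating (R1): 2.24% + 10.08% + 1.3536% = 13.6736%.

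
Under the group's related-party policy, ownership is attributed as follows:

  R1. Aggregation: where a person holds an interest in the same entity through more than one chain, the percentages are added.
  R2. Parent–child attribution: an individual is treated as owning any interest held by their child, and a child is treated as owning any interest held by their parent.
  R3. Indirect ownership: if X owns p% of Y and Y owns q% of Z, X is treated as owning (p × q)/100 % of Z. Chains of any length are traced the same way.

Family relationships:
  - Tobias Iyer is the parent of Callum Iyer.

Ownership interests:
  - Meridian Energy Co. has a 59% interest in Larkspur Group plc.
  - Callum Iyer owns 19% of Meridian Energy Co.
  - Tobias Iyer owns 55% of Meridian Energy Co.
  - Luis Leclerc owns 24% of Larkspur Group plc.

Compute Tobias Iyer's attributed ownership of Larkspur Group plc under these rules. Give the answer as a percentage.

43.66%

By parent–child attribution (R2), Tobias Iyer is treated as also owning Callum Iyer's interest in Meridian Energy Co, giving 55% + 19% = 74%.
Chain via Meridian Energy Co. (R3): 74% × 59% = 43.66% of Larkspur Group plc.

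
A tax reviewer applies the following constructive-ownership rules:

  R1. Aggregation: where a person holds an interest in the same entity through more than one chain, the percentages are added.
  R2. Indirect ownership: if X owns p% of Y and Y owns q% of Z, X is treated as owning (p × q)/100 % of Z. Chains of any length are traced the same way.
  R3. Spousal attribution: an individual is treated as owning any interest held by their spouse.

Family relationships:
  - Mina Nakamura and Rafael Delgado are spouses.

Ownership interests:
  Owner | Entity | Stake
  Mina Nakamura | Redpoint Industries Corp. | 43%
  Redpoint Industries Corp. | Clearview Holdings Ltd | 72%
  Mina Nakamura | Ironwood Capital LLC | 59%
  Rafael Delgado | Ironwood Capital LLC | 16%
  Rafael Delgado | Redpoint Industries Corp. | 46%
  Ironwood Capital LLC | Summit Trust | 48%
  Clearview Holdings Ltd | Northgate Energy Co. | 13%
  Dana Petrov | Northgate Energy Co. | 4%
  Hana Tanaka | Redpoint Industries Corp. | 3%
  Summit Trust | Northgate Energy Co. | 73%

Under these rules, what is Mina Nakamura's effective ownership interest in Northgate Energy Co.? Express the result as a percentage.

34.6104%

By spousal attribution (R3), Mina Nakamura is treated as also owning Rafael Delgado's interest in Ironwood Capital LLC, giving 59% + 16% = 75%.
By spousal attribution (R3), Mina Nakamura is treated as also owning Rafael Delgado's interest in Redpoint Industries Corp, giving 43% + 46% = 89%.
Chain via Ironwood Capital LLC → Summit Trust (R2): 75% × 48% × 73% = 26.28% of Northgate Energy Co.
Chain via Redpoint Industries Corp. → Clearview Holdings Ltd (R2): 89% × 72% × 13% = 8.3304% of Northgate Energy Co.
Aggregating (R1): 26.28% + 8.3304% = 34.6104%.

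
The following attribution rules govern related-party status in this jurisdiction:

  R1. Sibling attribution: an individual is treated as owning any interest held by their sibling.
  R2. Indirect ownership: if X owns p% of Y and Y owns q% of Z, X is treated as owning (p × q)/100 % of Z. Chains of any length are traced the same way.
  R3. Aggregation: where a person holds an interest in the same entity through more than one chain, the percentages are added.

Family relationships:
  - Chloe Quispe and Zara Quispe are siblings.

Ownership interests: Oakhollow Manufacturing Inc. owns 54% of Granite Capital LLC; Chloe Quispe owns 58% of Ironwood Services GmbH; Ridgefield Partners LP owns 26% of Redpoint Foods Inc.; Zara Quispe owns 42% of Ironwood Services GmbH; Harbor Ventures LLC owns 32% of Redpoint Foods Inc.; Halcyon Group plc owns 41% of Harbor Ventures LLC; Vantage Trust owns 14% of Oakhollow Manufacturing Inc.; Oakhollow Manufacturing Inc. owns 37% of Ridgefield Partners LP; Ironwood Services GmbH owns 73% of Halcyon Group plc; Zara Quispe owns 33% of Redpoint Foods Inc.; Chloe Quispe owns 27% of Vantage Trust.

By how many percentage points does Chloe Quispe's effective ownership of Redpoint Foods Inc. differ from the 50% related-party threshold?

7.058764

By sibling attribution (R1), Chloe Quispe is treated as also owning Zara Quispe's interest in Ironwood Services GmbH, giving 58% + 42% = 100%.
By sibling attribution (R1), Chloe Quispe is treated as owning Zara Quispe's 33% interest in Redpoint Foods Inc.
Chain via Ironwood Services GmbH → Halcyon Group plc → Harbor Ventures LLC (R2): 100% × 73% × 41% × 32% = 9.5776% of Redpoint Foods Inc.
Chain via Vantage Trust → Oakhollow Manufacturing Inc. → Ridgefield Partners LP (R2): 27% × 14% × 37% × 26% = 0.363636% of Redpoint Foods Inc.
Direct interest in Redpoint Foods Inc: 33%.
Aggregating (R3): 9.5776% + 0.363636% + 33% = 42.941236%.
42.941236% falls short of the 50% threshold by 7.058764 percentage points.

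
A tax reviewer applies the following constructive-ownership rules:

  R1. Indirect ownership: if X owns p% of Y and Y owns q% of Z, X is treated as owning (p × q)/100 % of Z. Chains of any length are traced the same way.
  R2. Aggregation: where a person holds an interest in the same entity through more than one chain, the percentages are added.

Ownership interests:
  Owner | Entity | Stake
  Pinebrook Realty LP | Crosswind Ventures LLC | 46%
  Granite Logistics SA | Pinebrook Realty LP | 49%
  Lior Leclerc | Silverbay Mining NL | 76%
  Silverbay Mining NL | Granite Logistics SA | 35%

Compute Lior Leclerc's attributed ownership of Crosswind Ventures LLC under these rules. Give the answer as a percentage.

Chain via Silverbay Mining NL → Granite Logistics SA → Pinebrook Realty LP (R1): 76% × 35% × 49% × 46% = 5.99564% of Crosswind Ventures LLC.

5.99564%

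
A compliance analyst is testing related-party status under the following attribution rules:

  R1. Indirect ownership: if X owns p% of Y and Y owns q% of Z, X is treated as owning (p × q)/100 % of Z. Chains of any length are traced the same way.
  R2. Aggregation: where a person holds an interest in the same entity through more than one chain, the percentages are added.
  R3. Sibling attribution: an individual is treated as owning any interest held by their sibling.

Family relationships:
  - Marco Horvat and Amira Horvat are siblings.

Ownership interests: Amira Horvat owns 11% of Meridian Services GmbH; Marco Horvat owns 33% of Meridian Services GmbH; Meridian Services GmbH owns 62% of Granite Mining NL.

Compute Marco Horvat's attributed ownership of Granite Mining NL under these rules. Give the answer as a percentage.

By sibling attribution (R3), Marco Horvat is treated as also owning Amira Horvat's interest in Meridian Services GmbH, giving 33% + 11% = 44%.
Chain via Meridian Services GmbH (R1): 44% × 62% = 27.28% of Granite Mining NL.

27.28%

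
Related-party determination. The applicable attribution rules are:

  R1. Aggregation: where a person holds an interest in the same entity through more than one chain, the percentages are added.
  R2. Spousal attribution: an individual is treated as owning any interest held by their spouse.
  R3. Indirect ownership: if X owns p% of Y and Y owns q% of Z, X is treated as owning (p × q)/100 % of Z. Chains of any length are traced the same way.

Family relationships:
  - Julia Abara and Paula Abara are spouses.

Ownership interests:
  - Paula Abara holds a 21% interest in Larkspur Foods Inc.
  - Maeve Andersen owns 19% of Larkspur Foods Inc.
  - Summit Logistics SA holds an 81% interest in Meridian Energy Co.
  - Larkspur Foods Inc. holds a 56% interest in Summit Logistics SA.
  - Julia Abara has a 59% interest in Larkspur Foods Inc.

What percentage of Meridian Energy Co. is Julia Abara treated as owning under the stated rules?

By spousal attribution (R2), Julia Abara is treated as also owning Paula Abara's interest in Larkspur Foods Inc, giving 59% + 21% = 80%.
Chain via Larkspur Foods Inc. → Summit Logistics SA (R3): 80% × 56% × 81% = 36.288% of Meridian Energy Co.

36.288%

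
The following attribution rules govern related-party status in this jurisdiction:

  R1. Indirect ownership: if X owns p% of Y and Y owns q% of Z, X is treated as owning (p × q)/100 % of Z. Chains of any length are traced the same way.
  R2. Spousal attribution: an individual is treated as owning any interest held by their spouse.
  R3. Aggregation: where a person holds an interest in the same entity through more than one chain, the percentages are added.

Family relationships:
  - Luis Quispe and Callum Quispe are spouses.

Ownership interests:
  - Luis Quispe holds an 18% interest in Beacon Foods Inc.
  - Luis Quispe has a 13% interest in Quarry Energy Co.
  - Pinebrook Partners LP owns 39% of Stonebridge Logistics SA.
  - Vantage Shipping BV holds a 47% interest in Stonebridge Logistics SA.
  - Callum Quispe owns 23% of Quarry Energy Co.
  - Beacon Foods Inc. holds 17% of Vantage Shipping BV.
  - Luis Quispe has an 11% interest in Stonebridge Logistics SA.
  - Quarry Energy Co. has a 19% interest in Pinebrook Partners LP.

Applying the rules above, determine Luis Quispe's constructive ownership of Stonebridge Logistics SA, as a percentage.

By spousal attribution (R2), Luis Quispe is treated as also owning Callum Quispe's interest in Quarry Energy Co, giving 13% + 23% = 36%.
Chain via Beacon Foods Inc. → Vantage Shipping BV (R1): 18% × 17% × 47% = 1.4382% of Stonebridge Logistics SA.
Chain via Quarry Energy Co. → Pinebrook Partners LP (R1): 36% × 19% × 39% = 2.6676% of Stonebridge Logistics SA.
Direct interest in Stonebridge Logistics SA: 11%.
Aggregating (R3): 1.4382% + 2.6676% + 11% = 15.1058%.

15.1058%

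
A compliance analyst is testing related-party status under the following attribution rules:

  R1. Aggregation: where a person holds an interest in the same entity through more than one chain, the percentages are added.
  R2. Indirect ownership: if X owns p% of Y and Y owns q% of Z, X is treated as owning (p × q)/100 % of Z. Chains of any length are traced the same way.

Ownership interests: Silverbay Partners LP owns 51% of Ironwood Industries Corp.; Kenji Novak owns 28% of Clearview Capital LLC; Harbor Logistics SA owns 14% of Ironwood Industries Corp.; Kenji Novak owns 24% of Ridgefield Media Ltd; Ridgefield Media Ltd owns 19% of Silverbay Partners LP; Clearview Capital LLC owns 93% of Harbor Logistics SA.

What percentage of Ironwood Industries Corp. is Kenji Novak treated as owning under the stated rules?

Chain via Ridgefield Media Ltd → Silverbay Partners LP (R2): 24% × 19% × 51% = 2.3256% of Ironwood Industries Corp.
Chain via Clearview Capital LLC → Harbor Logistics SA (R2): 28% × 93% × 14% = 3.6456% of Ironwood Industries Corp.
Aggregating (R1): 2.3256% + 3.6456% = 5.9712%.

5.9712%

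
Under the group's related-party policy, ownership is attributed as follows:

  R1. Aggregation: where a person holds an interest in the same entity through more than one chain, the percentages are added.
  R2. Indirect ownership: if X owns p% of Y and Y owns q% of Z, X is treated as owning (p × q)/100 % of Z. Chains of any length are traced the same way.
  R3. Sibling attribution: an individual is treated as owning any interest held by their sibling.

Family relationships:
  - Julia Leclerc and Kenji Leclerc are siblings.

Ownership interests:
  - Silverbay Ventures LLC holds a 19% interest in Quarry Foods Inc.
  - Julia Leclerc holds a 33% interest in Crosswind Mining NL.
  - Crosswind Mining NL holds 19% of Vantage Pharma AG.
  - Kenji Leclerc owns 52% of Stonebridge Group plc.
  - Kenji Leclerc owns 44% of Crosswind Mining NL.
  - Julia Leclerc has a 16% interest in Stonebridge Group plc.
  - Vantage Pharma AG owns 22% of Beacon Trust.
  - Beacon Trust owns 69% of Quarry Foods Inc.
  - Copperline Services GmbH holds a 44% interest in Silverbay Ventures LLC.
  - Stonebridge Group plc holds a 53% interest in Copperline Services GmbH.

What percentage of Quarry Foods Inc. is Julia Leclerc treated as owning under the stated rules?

5.233778%

By sibling attribution (R3), Julia Leclerc is treated as also owning Kenji Leclerc's interest in Stonebridge Group plc, giving 16% + 52% = 68%.
By sibling attribution (R3), Julia Leclerc is treated as also owning Kenji Leclerc's interest in Crosswind Mining NL, giving 33% + 44% = 77%.
Chain via Stonebridge Group plc → Copperline Services GmbH → Silverbay Ventures LLC (R2): 68% × 53% × 44% × 19% = 3.012944% of Quarry Foods Inc.
Chain via Crosswind Mining NL → Vantage Pharma AG → Beacon Trust (R2): 77% × 19% × 22% × 69% = 2.220834% of Quarry Foods Inc.
Aggregating (R1): 3.012944% + 2.220834% = 5.233778%.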